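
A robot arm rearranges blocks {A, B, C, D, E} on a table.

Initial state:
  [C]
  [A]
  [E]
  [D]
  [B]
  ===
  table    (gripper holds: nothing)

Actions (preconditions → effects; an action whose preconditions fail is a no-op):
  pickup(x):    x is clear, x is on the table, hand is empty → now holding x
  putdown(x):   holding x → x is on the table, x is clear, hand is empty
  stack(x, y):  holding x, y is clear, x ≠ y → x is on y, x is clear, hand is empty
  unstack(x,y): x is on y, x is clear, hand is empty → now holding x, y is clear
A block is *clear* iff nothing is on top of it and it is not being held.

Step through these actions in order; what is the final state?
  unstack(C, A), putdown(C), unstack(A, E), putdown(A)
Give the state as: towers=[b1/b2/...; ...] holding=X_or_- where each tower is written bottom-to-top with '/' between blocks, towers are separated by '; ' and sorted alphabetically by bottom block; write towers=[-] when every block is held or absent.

towers=[A; B/D/E; C] holding=-

step 1 (unstack(C, A)): towers=[B/D/E/A] holding=C
step 2 (putdown(C)): towers=[B/D/E/A; C] holding=-
step 3 (unstack(A, E)): towers=[B/D/E; C] holding=A
step 4 (putdown(A)): towers=[A; B/D/E; C] holding=-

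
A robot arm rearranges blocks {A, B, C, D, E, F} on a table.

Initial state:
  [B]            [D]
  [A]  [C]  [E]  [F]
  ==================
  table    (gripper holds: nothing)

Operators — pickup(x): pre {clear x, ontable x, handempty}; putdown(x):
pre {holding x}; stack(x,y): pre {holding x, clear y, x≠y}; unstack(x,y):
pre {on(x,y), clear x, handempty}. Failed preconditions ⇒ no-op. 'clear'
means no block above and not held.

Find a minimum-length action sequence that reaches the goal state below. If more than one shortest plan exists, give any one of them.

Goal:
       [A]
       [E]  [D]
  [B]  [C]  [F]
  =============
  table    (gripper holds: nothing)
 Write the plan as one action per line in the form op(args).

step 1 (unstack(B, A)): towers=[A; C; E; F/D] holding=B
step 2 (putdown(B)): towers=[A; B; C; E; F/D] holding=-
step 3 (pickup(E)): towers=[A; B; C; F/D] holding=E
step 4 (stack(E, C)): towers=[A; B; C/E; F/D] holding=-
step 5 (pickup(A)): towers=[B; C/E; F/D] holding=A
step 6 (stack(A, E)): towers=[B; C/E/A; F/D] holding=-
goal check: towers=[B; C/E/A; F/D] holding=- — reached (length 6, optimal by BFS)

unstack(B, A)
putdown(B)
pickup(E)
stack(E, C)
pickup(A)
stack(A, E)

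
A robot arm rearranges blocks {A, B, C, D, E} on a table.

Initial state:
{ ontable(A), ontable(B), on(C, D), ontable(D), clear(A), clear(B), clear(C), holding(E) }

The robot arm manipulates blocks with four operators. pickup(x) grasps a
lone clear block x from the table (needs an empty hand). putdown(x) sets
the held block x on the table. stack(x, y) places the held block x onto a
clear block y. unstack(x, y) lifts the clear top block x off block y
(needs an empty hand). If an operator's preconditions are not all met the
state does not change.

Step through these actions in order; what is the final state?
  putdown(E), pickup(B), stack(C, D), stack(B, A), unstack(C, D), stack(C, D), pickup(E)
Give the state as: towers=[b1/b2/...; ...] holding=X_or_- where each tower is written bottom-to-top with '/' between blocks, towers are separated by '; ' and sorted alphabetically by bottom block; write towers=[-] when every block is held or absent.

towers=[A/B; D/C] holding=E

step 1 (putdown(E)): towers=[A; B; D/C; E] holding=-
step 2 (pickup(B)): towers=[A; D/C; E] holding=B
step 3 (stack(C, D)) [no-op]: towers=[A; D/C; E] holding=B
step 4 (stack(B, A)): towers=[A/B; D/C; E] holding=-
step 5 (unstack(C, D)): towers=[A/B; D; E] holding=C
step 6 (stack(C, D)): towers=[A/B; D/C; E] holding=-
step 7 (pickup(E)): towers=[A/B; D/C] holding=E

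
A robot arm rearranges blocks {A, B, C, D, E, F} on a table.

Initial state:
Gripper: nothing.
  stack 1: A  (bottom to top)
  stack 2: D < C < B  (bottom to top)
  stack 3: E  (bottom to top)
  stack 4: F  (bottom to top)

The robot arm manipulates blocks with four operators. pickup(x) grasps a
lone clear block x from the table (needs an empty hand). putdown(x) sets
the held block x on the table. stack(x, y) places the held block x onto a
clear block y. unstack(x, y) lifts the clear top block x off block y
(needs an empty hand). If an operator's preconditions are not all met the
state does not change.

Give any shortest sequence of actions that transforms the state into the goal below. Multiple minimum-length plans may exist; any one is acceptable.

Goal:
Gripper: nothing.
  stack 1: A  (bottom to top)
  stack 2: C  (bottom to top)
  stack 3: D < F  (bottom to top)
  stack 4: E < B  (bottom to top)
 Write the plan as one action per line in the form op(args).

unstack(B, C)
stack(B, E)
unstack(C, D)
putdown(C)
pickup(F)
stack(F, D)

step 1 (unstack(B, C)): towers=[A; D/C; E; F] holding=B
step 2 (stack(B, E)): towers=[A; D/C; E/B; F] holding=-
step 3 (unstack(C, D)): towers=[A; D; E/B; F] holding=C
step 4 (putdown(C)): towers=[A; C; D; E/B; F] holding=-
step 5 (pickup(F)): towers=[A; C; D; E/B] holding=F
step 6 (stack(F, D)): towers=[A; C; D/F; E/B] holding=-
goal check: towers=[A; C; D/F; E/B] holding=- — reached (length 6, optimal by BFS)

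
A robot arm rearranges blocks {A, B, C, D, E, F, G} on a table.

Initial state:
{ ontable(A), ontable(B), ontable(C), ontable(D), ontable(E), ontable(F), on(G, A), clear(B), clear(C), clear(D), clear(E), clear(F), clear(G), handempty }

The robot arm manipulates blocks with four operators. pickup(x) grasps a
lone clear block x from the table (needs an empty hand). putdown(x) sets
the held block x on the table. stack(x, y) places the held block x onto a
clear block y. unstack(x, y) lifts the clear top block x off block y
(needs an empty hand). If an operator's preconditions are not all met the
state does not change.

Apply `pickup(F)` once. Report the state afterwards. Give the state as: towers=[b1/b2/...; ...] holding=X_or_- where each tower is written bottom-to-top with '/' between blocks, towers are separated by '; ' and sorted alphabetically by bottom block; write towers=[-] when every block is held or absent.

before: towers=[A/G; B; C; D; E; F] holding=-
pre[pickup(F)]: clear(F) ✓, ontable(F) ✓, handempty ✓
all met → apply pickup(F)
after:  towers=[A/G; B; C; D; E] holding=F

towers=[A/G; B; C; D; E] holding=F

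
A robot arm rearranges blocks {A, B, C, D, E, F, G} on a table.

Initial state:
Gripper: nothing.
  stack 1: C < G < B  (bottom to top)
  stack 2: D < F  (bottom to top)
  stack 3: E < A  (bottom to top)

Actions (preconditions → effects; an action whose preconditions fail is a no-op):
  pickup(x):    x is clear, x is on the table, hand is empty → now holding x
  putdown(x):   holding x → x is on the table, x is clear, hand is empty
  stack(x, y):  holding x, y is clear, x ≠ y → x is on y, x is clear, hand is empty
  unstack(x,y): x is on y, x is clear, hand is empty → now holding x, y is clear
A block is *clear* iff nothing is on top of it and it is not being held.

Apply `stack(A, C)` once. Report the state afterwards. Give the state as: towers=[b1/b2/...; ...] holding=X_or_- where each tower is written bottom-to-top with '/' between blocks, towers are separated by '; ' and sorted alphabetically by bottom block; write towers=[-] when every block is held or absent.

towers=[C/G/B; D/F; E/A] holding=-

before: towers=[C/G/B; D/F; E/A] holding=-
pre[stack(A, C)]: holding(A) fail, clear(C) fail, A≠C ok
holding(A), clear(C) unmet → stack(A, C) is a no-op
after:  towers=[C/G/B; D/F; E/A] holding=-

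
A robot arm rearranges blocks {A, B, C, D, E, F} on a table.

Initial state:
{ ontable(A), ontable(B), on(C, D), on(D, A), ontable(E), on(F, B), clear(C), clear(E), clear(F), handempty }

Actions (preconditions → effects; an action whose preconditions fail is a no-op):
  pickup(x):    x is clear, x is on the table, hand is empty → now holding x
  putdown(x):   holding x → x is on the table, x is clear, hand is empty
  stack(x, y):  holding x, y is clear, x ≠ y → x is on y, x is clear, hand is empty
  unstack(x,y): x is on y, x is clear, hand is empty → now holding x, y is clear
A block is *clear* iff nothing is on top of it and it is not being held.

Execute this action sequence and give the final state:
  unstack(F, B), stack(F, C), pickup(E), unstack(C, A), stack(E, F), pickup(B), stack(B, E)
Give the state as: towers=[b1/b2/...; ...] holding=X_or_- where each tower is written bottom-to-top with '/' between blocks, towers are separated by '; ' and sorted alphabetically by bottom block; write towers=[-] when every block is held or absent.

step 1 (unstack(F, B)): towers=[A/D/C; B; E] holding=F
step 2 (stack(F, C)): towers=[A/D/C/F; B; E] holding=-
step 3 (pickup(E)): towers=[A/D/C/F; B] holding=E
step 4 (unstack(C, A)) [no-op]: towers=[A/D/C/F; B] holding=E
step 5 (stack(E, F)): towers=[A/D/C/F/E; B] holding=-
step 6 (pickup(B)): towers=[A/D/C/F/E] holding=B
step 7 (stack(B, E)): towers=[A/D/C/F/E/B] holding=-

towers=[A/D/C/F/E/B] holding=-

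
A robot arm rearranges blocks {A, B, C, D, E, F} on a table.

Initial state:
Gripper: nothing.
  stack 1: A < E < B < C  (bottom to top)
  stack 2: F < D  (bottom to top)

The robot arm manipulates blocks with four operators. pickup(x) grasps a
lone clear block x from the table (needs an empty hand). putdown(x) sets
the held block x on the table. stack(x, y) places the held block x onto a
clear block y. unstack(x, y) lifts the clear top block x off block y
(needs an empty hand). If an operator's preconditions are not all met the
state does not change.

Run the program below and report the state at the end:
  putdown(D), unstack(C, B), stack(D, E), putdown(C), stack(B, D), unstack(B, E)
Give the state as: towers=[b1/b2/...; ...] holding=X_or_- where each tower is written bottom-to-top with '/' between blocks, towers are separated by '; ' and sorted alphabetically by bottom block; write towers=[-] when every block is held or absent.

step 1 (putdown(D)) [no-op]: towers=[A/E/B/C; F/D] holding=-
step 2 (unstack(C, B)): towers=[A/E/B; F/D] holding=C
step 3 (stack(D, E)) [no-op]: towers=[A/E/B; F/D] holding=C
step 4 (putdown(C)): towers=[A/E/B; C; F/D] holding=-
step 5 (stack(B, D)) [no-op]: towers=[A/E/B; C; F/D] holding=-
step 6 (unstack(B, E)): towers=[A/E; C; F/D] holding=B

towers=[A/E; C; F/D] holding=B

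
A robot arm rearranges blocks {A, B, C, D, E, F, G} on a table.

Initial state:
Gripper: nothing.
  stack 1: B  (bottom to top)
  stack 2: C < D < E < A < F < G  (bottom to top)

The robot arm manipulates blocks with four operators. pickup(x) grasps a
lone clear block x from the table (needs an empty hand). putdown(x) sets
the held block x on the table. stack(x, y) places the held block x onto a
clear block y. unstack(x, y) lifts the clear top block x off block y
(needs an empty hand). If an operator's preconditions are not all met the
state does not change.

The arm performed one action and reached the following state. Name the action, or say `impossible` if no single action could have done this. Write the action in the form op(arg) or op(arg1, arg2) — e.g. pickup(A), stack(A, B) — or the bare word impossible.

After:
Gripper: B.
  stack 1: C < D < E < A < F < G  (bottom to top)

pickup(B)

target: towers=[C/D/E/A/F/G] holding=B
         pickup(B) → towers=[C/D/E/A/F/G] holding=B  ← match
     unstack(G, F) → towers=[B; C/D/E/A/F] holding=G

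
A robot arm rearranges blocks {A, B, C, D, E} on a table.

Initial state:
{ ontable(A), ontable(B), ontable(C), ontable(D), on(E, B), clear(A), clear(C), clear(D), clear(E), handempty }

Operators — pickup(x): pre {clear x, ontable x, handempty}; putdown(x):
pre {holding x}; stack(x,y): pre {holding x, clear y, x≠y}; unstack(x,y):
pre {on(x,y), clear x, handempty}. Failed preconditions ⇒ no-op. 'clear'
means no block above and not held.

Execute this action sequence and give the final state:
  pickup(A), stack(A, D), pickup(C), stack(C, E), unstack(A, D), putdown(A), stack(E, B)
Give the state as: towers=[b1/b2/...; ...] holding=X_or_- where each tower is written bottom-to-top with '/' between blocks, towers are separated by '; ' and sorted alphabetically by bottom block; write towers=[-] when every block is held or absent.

step 1 (pickup(A)): towers=[B/E; C; D] holding=A
step 2 (stack(A, D)): towers=[B/E; C; D/A] holding=-
step 3 (pickup(C)): towers=[B/E; D/A] holding=C
step 4 (stack(C, E)): towers=[B/E/C; D/A] holding=-
step 5 (unstack(A, D)): towers=[B/E/C; D] holding=A
step 6 (putdown(A)): towers=[A; B/E/C; D] holding=-
step 7 (stack(E, B)) [no-op]: towers=[A; B/E/C; D] holding=-

towers=[A; B/E/C; D] holding=-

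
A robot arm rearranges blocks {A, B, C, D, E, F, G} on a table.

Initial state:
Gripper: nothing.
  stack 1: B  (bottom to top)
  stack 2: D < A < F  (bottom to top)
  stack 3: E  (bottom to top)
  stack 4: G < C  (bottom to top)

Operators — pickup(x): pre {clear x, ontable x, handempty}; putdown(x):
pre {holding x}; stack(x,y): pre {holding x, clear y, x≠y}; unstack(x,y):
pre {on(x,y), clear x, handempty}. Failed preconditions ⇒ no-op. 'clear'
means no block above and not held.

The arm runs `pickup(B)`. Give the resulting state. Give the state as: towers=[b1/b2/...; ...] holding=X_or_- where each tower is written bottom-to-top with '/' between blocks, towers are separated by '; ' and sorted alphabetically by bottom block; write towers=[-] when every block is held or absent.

towers=[D/A/F; E; G/C] holding=B

before: towers=[B; D/A/F; E; G/C] holding=-
pre[pickup(B)]: clear(B) ok, ontable(B) ok, handempty ok
all met → apply pickup(B)
after:  towers=[D/A/F; E; G/C] holding=B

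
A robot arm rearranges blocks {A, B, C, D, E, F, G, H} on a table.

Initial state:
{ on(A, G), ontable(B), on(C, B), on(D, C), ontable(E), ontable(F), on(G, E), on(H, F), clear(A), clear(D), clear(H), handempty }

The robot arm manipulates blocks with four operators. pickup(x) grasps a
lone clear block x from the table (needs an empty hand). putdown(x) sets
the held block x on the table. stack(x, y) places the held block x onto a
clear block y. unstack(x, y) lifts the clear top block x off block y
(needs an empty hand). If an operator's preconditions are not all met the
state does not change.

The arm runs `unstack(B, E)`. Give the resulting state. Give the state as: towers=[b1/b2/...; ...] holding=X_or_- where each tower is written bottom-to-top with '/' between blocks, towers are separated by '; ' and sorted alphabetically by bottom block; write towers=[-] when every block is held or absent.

towers=[B/C/D; E/G/A; F/H] holding=-

before: towers=[B/C/D; E/G/A; F/H] holding=-
pre[unstack(B, E)]: on(B,E) ✗, clear(B) ✗, handempty ✓
on(B,E), clear(B) unmet → unstack(B, E) is a no-op
after:  towers=[B/C/D; E/G/A; F/H] holding=-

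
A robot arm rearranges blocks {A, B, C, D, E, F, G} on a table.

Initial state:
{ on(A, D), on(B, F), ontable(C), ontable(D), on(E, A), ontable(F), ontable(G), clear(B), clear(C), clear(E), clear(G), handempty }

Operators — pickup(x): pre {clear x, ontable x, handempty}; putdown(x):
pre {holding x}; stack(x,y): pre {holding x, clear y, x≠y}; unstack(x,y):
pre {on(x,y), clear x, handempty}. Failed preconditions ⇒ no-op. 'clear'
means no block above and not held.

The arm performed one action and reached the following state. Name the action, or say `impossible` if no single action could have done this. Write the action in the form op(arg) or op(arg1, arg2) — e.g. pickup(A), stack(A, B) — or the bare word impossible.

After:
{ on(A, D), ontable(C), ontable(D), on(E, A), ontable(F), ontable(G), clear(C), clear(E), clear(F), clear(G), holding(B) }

unstack(B, F)

target: towers=[C; D/A/E; F; G] holding=B
     unstack(B, F) → towers=[C; D/A/E; F; G] holding=B  ← match
         pickup(G) → towers=[C; D/A/E; F/B] holding=G
     unstack(E, A) → towers=[C; D/A; F/B; G] holding=E
         pickup(C) → towers=[D/A/E; F/B; G] holding=C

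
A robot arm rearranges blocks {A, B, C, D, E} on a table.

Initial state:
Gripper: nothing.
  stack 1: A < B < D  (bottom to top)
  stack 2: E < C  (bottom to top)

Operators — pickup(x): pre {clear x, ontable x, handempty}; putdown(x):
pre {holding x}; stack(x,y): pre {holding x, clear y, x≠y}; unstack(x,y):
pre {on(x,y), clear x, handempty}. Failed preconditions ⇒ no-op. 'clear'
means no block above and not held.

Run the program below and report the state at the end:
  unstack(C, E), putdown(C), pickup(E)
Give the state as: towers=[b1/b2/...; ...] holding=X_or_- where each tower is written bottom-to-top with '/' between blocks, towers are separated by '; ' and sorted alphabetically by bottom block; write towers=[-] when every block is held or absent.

step 1 (unstack(C, E)): towers=[A/B/D; E] holding=C
step 2 (putdown(C)): towers=[A/B/D; C; E] holding=-
step 3 (pickup(E)): towers=[A/B/D; C] holding=E

towers=[A/B/D; C] holding=E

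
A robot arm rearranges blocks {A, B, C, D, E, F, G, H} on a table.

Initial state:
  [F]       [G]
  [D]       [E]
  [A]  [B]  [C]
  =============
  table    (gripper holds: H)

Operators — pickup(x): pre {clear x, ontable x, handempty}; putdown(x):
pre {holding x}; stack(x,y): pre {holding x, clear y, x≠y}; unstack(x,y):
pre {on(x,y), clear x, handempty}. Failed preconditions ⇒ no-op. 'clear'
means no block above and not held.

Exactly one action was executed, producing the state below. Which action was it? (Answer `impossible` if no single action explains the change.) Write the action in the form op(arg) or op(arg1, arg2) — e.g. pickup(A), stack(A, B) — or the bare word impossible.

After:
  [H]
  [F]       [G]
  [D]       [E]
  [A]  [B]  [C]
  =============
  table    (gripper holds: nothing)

stack(H, F)

target: towers=[A/D/F/H; B; C/E/G] holding=-
        putdown(H) → towers=[A/D/F; B; C/E/G; H] holding=-
       stack(H, G) → towers=[A/D/F; B; C/E/G/H] holding=-
       stack(H, B) → towers=[A/D/F; B/H; C/E/G] holding=-
       stack(H, F) → towers=[A/D/F/H; B; C/E/G] holding=-  ← match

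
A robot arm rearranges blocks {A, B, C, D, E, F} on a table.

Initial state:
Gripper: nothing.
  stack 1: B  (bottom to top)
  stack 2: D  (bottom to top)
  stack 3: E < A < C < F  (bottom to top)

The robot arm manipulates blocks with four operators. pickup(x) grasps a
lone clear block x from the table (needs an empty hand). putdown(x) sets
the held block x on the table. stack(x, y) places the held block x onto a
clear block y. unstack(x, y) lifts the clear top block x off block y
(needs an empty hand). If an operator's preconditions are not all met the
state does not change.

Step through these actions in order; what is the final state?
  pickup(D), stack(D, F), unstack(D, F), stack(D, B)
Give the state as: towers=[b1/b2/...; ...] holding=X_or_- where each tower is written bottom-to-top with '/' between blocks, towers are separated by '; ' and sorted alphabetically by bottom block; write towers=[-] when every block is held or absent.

towers=[B/D; E/A/C/F] holding=-

step 1 (pickup(D)): towers=[B; E/A/C/F] holding=D
step 2 (stack(D, F)): towers=[B; E/A/C/F/D] holding=-
step 3 (unstack(D, F)): towers=[B; E/A/C/F] holding=D
step 4 (stack(D, B)): towers=[B/D; E/A/C/F] holding=-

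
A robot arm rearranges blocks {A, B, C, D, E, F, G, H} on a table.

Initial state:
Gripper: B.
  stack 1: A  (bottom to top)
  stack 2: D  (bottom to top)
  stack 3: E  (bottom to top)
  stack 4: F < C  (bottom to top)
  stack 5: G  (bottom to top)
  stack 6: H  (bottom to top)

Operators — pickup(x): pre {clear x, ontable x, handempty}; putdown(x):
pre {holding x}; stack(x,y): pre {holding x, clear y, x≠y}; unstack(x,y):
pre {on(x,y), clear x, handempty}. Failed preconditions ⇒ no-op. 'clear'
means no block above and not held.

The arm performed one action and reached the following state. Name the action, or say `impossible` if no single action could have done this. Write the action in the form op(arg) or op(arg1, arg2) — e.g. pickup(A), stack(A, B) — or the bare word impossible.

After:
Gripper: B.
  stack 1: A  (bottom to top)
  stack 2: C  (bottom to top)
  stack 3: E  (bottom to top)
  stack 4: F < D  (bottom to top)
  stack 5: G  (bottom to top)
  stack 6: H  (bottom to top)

target: towers=[A; C; E; F/D; G; H] holding=B
        putdown(B) → towers=[A; B; D; E; F/C; G; H] holding=-
       stack(B, G) → towers=[A; D; E; F/C; G/B; H] holding=-
       stack(B, A) → towers=[A/B; D; E; F/C; G; H] holding=-
       stack(B, E) → towers=[A; D; E/B; F/C; G; H] holding=-
       stack(B, H) → towers=[A; D; E; F/C; G; H/B] holding=-
       stack(B, D) → towers=[A; D/B; E; F/C; G; H] holding=-
       stack(B, C) → towers=[A; D; E; F/C/B; G; H] holding=-
none of the 7 applicable actions match → impossible

impossible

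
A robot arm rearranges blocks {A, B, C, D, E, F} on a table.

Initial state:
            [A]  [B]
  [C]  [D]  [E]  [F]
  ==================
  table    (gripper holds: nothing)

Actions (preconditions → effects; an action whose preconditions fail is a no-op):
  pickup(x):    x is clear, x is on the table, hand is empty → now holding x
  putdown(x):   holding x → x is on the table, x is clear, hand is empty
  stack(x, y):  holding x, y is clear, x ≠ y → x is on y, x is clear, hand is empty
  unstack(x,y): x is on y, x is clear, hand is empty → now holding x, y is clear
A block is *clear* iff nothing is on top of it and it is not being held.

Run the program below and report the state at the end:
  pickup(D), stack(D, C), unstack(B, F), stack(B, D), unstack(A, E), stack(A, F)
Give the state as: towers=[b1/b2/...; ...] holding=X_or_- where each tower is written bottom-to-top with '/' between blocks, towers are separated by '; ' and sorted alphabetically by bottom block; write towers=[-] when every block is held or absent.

step 1 (pickup(D)): towers=[C; E/A; F/B] holding=D
step 2 (stack(D, C)): towers=[C/D; E/A; F/B] holding=-
step 3 (unstack(B, F)): towers=[C/D; E/A; F] holding=B
step 4 (stack(B, D)): towers=[C/D/B; E/A; F] holding=-
step 5 (unstack(A, E)): towers=[C/D/B; E; F] holding=A
step 6 (stack(A, F)): towers=[C/D/B; E; F/A] holding=-

towers=[C/D/B; E; F/A] holding=-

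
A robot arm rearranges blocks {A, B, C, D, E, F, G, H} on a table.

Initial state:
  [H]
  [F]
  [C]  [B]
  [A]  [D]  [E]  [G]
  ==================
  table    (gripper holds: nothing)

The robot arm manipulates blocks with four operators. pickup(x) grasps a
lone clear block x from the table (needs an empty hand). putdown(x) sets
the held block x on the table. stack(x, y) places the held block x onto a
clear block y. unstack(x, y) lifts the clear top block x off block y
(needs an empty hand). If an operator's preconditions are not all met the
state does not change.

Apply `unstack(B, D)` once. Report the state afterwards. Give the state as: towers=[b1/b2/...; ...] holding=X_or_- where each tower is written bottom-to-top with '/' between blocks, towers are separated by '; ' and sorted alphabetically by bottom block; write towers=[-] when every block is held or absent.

before: towers=[A/C/F/H; D/B; E; G] holding=-
pre[unstack(B, D)]: on(B,D) ✓, clear(B) ✓, handempty ✓
all met → apply unstack(B, D)
after:  towers=[A/C/F/H; D; E; G] holding=B

towers=[A/C/F/H; D; E; G] holding=B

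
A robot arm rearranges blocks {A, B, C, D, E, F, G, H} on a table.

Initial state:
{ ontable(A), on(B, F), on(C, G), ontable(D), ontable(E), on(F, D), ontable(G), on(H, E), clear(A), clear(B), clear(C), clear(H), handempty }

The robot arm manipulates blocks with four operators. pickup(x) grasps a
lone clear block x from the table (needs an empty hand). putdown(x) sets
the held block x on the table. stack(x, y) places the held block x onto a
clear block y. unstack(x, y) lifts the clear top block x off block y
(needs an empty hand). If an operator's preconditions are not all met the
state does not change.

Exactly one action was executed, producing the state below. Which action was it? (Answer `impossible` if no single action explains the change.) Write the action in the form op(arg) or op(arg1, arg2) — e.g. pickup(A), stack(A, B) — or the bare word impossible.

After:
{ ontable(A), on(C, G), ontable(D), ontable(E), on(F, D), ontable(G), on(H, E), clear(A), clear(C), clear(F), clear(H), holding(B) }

target: towers=[A; D/F; E/H; G/C] holding=B
         pickup(A) → towers=[D/F/B; E/H; G/C] holding=A
     unstack(H, E) → towers=[A; D/F/B; E; G/C] holding=H
     unstack(B, F) → towers=[A; D/F; E/H; G/C] holding=B  ← match
     unstack(C, G) → towers=[A; D/F/B; E/H; G] holding=C

unstack(B, F)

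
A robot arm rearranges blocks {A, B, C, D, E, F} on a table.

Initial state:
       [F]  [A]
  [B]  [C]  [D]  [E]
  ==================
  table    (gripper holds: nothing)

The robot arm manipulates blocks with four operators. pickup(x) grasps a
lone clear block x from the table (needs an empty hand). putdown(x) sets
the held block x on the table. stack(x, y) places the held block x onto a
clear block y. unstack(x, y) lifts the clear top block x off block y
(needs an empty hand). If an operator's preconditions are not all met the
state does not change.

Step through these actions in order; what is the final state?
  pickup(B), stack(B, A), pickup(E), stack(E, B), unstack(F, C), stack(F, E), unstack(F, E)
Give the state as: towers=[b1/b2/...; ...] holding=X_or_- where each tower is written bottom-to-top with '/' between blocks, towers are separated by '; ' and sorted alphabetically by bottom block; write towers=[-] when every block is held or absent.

towers=[C; D/A/B/E] holding=F

step 1 (pickup(B)): towers=[C/F; D/A; E] holding=B
step 2 (stack(B, A)): towers=[C/F; D/A/B; E] holding=-
step 3 (pickup(E)): towers=[C/F; D/A/B] holding=E
step 4 (stack(E, B)): towers=[C/F; D/A/B/E] holding=-
step 5 (unstack(F, C)): towers=[C; D/A/B/E] holding=F
step 6 (stack(F, E)): towers=[C; D/A/B/E/F] holding=-
step 7 (unstack(F, E)): towers=[C; D/A/B/E] holding=F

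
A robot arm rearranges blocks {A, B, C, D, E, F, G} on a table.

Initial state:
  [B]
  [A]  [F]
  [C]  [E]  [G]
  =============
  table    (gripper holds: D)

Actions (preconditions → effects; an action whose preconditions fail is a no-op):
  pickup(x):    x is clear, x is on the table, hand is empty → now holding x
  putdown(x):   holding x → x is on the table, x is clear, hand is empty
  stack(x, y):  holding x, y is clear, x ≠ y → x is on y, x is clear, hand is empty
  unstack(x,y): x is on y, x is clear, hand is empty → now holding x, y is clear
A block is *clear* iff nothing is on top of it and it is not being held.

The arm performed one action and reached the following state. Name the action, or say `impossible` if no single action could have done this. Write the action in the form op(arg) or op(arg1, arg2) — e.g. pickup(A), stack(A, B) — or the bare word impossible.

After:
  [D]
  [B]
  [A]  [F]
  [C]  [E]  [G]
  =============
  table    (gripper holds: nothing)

stack(D, B)

target: towers=[C/A/B/D; E/F; G] holding=-
        putdown(D) → towers=[C/A/B; D; E/F; G] holding=-
       stack(D, B) → towers=[C/A/B/D; E/F; G] holding=-  ← match
       stack(D, F) → towers=[C/A/B; E/F/D; G] holding=-
       stack(D, G) → towers=[C/A/B; E/F; G/D] holding=-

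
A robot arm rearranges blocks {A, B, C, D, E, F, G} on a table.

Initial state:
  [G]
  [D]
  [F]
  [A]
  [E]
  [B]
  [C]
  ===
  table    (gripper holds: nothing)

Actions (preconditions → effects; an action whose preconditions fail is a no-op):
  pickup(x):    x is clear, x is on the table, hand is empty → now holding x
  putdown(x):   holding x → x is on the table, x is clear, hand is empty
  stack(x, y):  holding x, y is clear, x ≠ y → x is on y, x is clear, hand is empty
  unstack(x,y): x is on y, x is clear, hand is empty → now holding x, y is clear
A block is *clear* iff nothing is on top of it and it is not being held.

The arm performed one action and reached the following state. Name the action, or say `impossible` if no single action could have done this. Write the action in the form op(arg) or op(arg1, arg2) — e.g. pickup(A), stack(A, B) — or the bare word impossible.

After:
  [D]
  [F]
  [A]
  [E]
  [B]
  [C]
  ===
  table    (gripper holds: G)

target: towers=[C/B/E/A/F/D] holding=G
     unstack(G, D) → towers=[C/B/E/A/F/D] holding=G  ← match

unstack(G, D)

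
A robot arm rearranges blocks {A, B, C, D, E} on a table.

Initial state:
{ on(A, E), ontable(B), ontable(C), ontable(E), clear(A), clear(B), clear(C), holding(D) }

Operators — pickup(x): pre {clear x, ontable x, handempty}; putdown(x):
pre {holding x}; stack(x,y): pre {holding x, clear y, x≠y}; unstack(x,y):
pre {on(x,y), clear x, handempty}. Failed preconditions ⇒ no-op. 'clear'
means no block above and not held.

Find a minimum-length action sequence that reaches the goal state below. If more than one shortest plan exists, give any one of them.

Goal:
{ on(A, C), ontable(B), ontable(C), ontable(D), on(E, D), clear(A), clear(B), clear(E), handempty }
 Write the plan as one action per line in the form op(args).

putdown(D)
unstack(A, E)
stack(A, C)
pickup(E)
stack(E, D)

step 1 (putdown(D)): towers=[B; C; D; E/A] holding=-
step 2 (unstack(A, E)): towers=[B; C; D; E] holding=A
step 3 (stack(A, C)): towers=[B; C/A; D; E] holding=-
step 4 (pickup(E)): towers=[B; C/A; D] holding=E
step 5 (stack(E, D)): towers=[B; C/A; D/E] holding=-
goal check: towers=[B; C/A; D/E] holding=- — reached (length 5, optimal by BFS)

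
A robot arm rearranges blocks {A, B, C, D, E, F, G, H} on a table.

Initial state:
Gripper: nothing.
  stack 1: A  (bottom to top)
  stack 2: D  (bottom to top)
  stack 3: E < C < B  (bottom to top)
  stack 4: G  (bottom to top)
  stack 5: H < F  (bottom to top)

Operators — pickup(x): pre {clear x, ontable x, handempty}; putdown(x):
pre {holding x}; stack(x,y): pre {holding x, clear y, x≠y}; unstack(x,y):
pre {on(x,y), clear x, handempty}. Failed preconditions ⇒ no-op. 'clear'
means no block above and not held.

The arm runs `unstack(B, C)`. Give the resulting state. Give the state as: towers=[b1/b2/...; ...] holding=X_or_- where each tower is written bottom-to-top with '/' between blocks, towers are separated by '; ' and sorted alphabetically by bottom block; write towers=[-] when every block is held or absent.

towers=[A; D; E/C; G; H/F] holding=B

before: towers=[A; D; E/C/B; G; H/F] holding=-
pre[unstack(B, C)]: on(B,C) ok, clear(B) ok, handempty ok
all met → apply unstack(B, C)
after:  towers=[A; D; E/C; G; H/F] holding=B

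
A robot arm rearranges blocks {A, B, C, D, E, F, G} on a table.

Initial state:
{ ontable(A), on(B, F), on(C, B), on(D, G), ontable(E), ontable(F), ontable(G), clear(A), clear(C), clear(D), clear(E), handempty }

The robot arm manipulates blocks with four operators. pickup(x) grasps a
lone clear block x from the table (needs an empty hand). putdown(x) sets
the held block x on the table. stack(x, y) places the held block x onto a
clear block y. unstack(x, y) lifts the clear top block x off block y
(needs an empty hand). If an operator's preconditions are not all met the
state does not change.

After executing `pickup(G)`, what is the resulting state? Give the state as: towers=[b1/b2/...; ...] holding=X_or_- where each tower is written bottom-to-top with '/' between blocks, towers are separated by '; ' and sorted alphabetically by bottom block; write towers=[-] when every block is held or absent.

towers=[A; E; F/B/C; G/D] holding=-

before: towers=[A; E; F/B/C; G/D] holding=-
pre[pickup(G)]: clear(G) no, ontable(G) yes, handempty yes
clear(G) unmet → pickup(G) is a no-op
after:  towers=[A; E; F/B/C; G/D] holding=-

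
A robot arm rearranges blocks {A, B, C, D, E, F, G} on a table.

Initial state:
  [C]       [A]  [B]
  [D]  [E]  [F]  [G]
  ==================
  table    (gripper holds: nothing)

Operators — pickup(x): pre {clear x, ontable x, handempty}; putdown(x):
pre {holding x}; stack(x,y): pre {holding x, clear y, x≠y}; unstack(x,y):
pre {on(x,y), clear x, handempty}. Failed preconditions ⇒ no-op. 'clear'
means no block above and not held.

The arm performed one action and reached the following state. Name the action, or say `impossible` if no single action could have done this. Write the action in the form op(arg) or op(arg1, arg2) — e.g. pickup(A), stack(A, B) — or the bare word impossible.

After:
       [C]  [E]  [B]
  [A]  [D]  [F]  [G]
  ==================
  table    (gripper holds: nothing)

target: towers=[A; D/C; F/E; G/B] holding=-
     unstack(B, G) → towers=[D/C; E; F/A; G] holding=B
     unstack(A, F) → towers=[D/C; E; F; G/B] holding=A
         pickup(E) → towers=[D/C; F/A; G/B] holding=E
     unstack(C, D) → towers=[D; E; F/A; G/B] holding=C
none of the 4 applicable actions match → impossible

impossible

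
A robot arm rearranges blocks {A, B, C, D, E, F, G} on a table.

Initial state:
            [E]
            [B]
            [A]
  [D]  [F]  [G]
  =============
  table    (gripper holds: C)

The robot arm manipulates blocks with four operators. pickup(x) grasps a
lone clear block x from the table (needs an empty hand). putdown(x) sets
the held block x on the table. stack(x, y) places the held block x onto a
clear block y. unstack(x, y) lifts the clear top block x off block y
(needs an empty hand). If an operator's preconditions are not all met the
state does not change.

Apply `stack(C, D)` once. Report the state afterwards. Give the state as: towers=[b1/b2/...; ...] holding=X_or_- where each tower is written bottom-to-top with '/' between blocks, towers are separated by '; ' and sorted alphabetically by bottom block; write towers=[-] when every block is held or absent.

towers=[D/C; F; G/A/B/E] holding=-

before: towers=[D; F; G/A/B/E] holding=C
pre[stack(C, D)]: holding(C) ok, clear(D) ok, C≠D ok
all met → apply stack(C, D)
after:  towers=[D/C; F; G/A/B/E] holding=-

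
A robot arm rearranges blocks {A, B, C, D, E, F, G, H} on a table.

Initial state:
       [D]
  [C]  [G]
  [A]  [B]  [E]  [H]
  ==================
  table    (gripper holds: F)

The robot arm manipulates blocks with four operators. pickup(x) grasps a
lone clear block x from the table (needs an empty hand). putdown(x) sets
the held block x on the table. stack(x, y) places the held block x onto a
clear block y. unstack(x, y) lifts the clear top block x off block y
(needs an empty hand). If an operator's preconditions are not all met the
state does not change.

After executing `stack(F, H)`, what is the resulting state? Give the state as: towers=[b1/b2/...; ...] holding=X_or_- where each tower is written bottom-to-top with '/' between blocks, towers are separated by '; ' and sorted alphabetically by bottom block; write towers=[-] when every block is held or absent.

before: towers=[A/C; B/G/D; E; H] holding=F
pre[stack(F, H)]: holding(F) ok, clear(H) ok, F≠H ok
all met → apply stack(F, H)
after:  towers=[A/C; B/G/D; E; H/F] holding=-

towers=[A/C; B/G/D; E; H/F] holding=-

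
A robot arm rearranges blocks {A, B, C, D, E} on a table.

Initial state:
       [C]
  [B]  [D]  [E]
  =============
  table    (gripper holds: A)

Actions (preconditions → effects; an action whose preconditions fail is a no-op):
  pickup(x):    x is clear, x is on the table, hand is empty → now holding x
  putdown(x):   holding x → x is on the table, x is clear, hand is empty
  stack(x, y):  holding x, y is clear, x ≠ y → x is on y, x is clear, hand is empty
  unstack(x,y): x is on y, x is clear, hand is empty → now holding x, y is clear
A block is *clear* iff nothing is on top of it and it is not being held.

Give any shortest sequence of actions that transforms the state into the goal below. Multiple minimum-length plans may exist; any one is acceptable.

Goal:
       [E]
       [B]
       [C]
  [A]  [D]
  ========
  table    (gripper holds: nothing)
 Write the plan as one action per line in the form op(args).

putdown(A)
pickup(B)
stack(B, C)
pickup(E)
stack(E, B)

step 1 (putdown(A)): towers=[A; B; D/C; E] holding=-
step 2 (pickup(B)): towers=[A; D/C; E] holding=B
step 3 (stack(B, C)): towers=[A; D/C/B; E] holding=-
step 4 (pickup(E)): towers=[A; D/C/B] holding=E
step 5 (stack(E, B)): towers=[A; D/C/B/E] holding=-
goal check: towers=[A; D/C/B/E] holding=- — reached (length 5, optimal by BFS)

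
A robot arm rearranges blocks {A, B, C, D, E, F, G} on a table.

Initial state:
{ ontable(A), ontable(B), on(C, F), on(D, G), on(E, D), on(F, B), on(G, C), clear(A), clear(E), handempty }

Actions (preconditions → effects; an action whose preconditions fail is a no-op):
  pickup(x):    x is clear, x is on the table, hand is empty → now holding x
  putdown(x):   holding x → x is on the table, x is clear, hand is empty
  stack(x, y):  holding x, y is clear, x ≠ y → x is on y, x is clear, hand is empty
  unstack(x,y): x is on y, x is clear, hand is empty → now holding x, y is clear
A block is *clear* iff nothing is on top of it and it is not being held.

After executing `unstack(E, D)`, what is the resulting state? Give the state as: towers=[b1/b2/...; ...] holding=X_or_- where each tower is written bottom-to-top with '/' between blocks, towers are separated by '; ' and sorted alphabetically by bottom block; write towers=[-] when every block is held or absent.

towers=[A; B/F/C/G/D] holding=E

before: towers=[A; B/F/C/G/D/E] holding=-
pre[unstack(E, D)]: on(E,D) ✓, clear(E) ✓, handempty ✓
all met → apply unstack(E, D)
after:  towers=[A; B/F/C/G/D] holding=E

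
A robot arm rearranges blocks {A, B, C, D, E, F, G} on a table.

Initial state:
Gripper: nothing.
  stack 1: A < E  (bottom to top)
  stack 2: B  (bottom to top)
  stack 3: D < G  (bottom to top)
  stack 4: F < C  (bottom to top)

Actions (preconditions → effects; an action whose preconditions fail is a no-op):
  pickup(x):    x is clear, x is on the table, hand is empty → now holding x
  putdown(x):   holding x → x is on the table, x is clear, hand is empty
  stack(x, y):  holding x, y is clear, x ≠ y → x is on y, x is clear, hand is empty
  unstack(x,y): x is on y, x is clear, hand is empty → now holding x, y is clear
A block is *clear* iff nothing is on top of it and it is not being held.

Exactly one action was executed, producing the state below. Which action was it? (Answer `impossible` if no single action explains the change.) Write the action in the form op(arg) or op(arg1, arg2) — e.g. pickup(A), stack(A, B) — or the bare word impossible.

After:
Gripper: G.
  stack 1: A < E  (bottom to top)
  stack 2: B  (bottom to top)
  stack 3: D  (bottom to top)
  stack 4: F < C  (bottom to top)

unstack(G, D)

target: towers=[A/E; B; D; F/C] holding=G
         pickup(B) → towers=[A/E; D/G; F/C] holding=B
     unstack(G, D) → towers=[A/E; B; D; F/C] holding=G  ← match
     unstack(E, A) → towers=[A; B; D/G; F/C] holding=E
     unstack(C, F) → towers=[A/E; B; D/G; F] holding=C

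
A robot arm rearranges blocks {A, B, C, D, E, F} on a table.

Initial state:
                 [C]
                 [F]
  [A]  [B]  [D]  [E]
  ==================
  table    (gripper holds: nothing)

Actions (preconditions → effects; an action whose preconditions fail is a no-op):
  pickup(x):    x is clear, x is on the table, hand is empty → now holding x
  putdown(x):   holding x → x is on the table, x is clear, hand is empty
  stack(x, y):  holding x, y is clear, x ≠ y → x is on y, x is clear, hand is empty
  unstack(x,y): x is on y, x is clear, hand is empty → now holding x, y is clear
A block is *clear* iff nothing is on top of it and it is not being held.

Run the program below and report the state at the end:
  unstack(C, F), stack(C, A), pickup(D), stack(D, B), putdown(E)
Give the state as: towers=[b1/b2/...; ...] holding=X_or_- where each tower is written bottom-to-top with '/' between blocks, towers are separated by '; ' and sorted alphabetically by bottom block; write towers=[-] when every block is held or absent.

step 1 (unstack(C, F)): towers=[A; B; D; E/F] holding=C
step 2 (stack(C, A)): towers=[A/C; B; D; E/F] holding=-
step 3 (pickup(D)): towers=[A/C; B; E/F] holding=D
step 4 (stack(D, B)): towers=[A/C; B/D; E/F] holding=-
step 5 (putdown(E)) [no-op]: towers=[A/C; B/D; E/F] holding=-

towers=[A/C; B/D; E/F] holding=-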